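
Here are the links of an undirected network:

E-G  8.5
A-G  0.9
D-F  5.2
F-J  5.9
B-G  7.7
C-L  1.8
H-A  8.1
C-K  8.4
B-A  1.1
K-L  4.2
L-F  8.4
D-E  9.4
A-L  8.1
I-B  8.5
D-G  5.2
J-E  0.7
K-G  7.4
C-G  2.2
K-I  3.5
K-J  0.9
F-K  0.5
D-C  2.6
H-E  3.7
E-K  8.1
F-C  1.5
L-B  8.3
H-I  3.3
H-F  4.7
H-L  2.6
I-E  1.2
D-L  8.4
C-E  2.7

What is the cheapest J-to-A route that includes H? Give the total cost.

11.9

Best J to H: J → E → H costing 4.4
Best H to A: H → L → C → G → A costing 7.5
Total via H: 4.4 + 7.5 = 11.9.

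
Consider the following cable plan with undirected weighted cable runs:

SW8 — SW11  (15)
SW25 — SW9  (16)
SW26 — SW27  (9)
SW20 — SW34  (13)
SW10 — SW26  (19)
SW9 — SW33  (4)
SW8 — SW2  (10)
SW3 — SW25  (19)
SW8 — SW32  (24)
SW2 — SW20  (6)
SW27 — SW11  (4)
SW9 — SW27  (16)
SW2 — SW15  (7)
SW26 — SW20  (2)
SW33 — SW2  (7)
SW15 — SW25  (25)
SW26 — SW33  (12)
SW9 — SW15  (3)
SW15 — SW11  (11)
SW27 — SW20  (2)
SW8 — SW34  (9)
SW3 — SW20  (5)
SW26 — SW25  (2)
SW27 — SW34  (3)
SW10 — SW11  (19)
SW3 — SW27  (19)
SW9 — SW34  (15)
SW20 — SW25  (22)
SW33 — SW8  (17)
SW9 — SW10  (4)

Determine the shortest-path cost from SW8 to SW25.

Enumerating some paths:
SW8–SW34–SW27–SW26–SW25: 9+3+9+2 = 23
SW8–SW2–SW20–SW26–SW25: 10+6+2+2 = 20
SW8–SW11–SW27–SW20–SW26–SW25: 15+4+2+2+2 = 25
SW8–SW34–SW27–SW20–SW26–SW25: 9+3+2+2+2 = 18
The minimum is 18 via SW8–SW34–SW27–SW20–SW26–SW25.

18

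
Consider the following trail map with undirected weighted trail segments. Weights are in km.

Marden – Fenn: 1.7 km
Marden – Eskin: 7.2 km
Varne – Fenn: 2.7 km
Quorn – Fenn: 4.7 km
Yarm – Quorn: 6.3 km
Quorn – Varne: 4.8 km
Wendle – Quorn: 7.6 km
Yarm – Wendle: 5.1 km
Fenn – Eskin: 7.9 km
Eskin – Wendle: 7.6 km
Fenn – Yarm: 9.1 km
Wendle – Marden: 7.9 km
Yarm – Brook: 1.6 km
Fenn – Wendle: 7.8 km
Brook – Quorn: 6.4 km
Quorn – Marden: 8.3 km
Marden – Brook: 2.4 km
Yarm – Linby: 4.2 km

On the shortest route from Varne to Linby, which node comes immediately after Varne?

Compare a few routes:
Varne–Fenn–Marden–Brook–Yarm–Linby: 2.7+1.7+2.4+1.6+4.2 = 12.6
Varne–Quorn–Yarm–Linby: 4.8+6.3+4.2 = 15.3
Cheapest is Varne–Fenn–Marden–Brook–Yarm–Linby at 12.6 km.
So from Varne the first move is to Fenn.

Fenn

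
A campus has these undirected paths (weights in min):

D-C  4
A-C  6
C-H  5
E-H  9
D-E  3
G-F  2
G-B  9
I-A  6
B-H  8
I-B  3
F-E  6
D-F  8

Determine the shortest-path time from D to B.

17 min

Settle nodes by increasing distance from D:
D: 0
E: 3  (via D)
C: 4  (via D)
F: 8  (via D)
H: 9  (via C)
A: 10  (via C)
G: 10  (via F)
I: 16  (via A)
B: 17  (via H)
Shortest route: D–C–H–B = 17 min.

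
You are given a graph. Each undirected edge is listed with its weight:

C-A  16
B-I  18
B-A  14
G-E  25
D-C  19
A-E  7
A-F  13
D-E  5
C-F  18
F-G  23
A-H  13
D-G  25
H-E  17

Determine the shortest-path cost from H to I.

Enumerating some paths:
H–E–A–B–I: 17+7+14+18 = 56
H–E–D–C–F–A–B–I: 17+5+19+18+13+14+18 = 104
H–A–B–I: 13+14+18 = 45
H–E–D–C–A–B–I: 17+5+19+16+14+18 = 89
Cheapest is H–A–B–I at 45.

45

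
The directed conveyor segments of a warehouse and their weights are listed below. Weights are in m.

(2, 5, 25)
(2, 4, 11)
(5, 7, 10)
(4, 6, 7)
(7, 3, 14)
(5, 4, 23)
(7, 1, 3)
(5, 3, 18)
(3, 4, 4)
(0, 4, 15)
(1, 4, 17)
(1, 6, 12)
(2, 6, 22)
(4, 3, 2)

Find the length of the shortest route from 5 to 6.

Compare a few routes:
5 - 7 - 1 - 6: 10+3+12 = 25
5 - 3 - 4 - 6: 18+4+7 = 29
5 - 4 - 6: 23+7 = 30
The minimum is 25 m via 5 - 7 - 1 - 6.

25 m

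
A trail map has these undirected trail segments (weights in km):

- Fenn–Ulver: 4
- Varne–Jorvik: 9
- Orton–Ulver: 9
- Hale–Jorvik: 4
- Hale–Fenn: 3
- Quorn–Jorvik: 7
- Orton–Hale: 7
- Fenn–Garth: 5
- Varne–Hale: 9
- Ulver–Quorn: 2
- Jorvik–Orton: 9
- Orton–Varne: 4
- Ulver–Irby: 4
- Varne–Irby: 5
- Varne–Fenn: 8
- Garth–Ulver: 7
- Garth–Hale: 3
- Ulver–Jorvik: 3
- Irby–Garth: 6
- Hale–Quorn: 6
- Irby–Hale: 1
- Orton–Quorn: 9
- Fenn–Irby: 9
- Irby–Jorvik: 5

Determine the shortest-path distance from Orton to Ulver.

Candidate routes:
Orton - Quorn - Ulver: 9+2 = 11
Orton - Hale - Irby - Ulver: 7+1+4 = 12
Orton - Ulver: 9 = 9
The minimum is 9 km via Orton - Ulver.

9 km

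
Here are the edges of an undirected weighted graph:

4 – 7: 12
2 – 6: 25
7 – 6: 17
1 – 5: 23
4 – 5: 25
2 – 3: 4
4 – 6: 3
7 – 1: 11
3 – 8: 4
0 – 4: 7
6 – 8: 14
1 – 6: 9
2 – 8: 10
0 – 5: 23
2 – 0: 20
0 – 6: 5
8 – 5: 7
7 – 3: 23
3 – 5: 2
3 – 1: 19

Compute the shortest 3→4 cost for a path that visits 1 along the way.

Best 3 to 1: 3 → 1 costing 19
Best 1 to 4: 1 → 6 → 4 costing 12
Total via 1: 19 + 12 = 31.

31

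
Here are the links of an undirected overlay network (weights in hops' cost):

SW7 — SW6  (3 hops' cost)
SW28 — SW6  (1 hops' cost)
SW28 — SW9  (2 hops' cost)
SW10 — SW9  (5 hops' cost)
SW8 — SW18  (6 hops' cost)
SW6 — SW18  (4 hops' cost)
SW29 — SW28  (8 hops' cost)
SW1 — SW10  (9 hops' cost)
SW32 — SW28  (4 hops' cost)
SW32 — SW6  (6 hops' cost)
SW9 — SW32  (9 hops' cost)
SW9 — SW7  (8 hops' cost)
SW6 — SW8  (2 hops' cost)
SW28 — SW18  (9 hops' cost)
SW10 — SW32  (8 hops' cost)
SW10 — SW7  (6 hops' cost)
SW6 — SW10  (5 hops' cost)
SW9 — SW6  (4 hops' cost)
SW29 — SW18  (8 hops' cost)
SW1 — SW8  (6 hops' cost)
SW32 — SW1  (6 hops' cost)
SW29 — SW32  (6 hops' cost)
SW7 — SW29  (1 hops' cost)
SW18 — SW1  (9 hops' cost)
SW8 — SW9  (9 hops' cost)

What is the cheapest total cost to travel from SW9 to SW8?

5 hops' cost

Running Dijkstra from SW9:
SW9: 0
SW28: 2  (via SW9)
SW6: 3  (via SW28)
SW10: 5  (via SW9)
SW8: 5  (via SW6)
Shortest route: SW9 → SW28 → SW6 → SW8 = 5 hops' cost.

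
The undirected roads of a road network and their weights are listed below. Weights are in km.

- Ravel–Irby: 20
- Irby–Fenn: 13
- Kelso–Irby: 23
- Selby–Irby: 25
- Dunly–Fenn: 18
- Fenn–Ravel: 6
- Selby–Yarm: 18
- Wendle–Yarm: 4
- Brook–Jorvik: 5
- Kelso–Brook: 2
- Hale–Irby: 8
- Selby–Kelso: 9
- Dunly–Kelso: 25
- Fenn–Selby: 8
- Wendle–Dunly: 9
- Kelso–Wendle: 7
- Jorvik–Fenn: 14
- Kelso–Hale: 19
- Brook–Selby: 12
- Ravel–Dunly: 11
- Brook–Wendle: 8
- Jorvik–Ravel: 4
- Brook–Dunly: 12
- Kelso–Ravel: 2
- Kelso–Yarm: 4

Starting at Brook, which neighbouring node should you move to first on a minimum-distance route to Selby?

Kelso

Enumerating some paths:
Brook → Kelso → Ravel → Fenn → Selby: 2+2+6+8 = 18
Brook → Selby: 12 = 12
Brook → Kelso → Selby: 2+9 = 11
Cheapest is Brook → Kelso → Selby at 11 km.
So from Brook the first move is to Kelso.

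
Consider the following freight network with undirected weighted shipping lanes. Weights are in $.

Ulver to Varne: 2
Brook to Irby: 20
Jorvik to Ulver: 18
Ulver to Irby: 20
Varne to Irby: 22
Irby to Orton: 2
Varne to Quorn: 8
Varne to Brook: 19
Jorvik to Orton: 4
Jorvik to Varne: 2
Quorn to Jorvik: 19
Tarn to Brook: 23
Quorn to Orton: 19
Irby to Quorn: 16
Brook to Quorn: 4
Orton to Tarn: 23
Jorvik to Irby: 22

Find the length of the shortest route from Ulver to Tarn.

Settle nodes by increasing distance from Ulver:
Ulver: 0
Varne: 2  (via Ulver)
Jorvik: 4  (via Varne)
Orton: 8  (via Jorvik)
Quorn: 10  (via Varne)
Irby: 10  (via Orton)
Brook: 14  (via Quorn)
Tarn: 31  (via Orton)
Shortest route: Ulver–Varne–Jorvik–Orton–Tarn = $31.

$31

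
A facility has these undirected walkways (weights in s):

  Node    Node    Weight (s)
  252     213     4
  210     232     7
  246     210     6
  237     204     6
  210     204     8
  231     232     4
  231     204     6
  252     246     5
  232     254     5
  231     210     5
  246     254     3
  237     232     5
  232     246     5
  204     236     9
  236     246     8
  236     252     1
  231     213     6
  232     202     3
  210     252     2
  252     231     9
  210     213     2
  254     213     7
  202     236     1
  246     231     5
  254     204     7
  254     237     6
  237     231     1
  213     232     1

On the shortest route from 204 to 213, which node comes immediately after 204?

210

Compare a few routes:
204–210–213: 8+2 = 10
204–231–232–213: 6+4+1 = 11
Cheapest is 204–210–213 at 10 s.
So from 204 the first move is to 210.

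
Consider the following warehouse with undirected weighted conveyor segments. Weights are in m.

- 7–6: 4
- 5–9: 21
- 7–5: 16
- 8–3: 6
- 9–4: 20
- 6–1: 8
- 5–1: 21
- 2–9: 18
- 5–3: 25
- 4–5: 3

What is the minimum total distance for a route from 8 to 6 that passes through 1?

60 m

Best 8 to 1: 8 → 3 → 5 → 1 costing 52
Shortest 1→6: 1 → 6 = 8
Total via 1: 52 + 8 = 60 m.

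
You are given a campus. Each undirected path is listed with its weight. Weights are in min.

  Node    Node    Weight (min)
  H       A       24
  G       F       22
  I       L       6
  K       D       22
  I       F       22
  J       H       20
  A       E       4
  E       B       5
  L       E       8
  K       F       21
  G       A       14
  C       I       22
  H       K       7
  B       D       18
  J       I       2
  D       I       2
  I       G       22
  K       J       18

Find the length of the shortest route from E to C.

Shortest distances from E:
E: 0
A: 4  (via E)
B: 5  (via E)
L: 8  (via E)
I: 14  (via L)
D: 16  (via I)
J: 16  (via I)
G: 18  (via A)
H: 28  (via A)
K: 34  (via J)
C: 36  (via I)
Shortest route: E–L–I–C = 36 min.

36 min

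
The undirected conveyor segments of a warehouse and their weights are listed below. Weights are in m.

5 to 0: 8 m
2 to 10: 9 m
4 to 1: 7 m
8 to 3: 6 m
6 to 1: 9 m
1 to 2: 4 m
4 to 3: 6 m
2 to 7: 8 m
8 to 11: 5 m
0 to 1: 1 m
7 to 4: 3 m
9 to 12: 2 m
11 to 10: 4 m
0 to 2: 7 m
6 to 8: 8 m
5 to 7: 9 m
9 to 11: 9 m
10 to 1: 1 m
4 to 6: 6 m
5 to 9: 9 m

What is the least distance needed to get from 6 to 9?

22 m

Running Dijkstra from 6:
6: 0
4: 6  (via 6)
8: 8  (via 6)
1: 9  (via 6)
7: 9  (via 4)
0: 10  (via 1)
10: 10  (via 1)
3: 12  (via 4)
2: 13  (via 1)
11: 13  (via 8)
5: 18  (via 7)
9: 22  (via 11)
Shortest route: 6–8–11–9 = 22 m.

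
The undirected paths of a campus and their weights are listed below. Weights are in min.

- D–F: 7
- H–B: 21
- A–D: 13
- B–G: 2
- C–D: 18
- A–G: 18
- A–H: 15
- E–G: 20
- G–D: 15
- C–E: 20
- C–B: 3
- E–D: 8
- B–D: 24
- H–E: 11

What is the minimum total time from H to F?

26 min

Enumerating some paths:
H → A → D → F: 15+13+7 = 35
H → E → D → F: 11+8+7 = 26
The minimum is 26 min via H → E → D → F.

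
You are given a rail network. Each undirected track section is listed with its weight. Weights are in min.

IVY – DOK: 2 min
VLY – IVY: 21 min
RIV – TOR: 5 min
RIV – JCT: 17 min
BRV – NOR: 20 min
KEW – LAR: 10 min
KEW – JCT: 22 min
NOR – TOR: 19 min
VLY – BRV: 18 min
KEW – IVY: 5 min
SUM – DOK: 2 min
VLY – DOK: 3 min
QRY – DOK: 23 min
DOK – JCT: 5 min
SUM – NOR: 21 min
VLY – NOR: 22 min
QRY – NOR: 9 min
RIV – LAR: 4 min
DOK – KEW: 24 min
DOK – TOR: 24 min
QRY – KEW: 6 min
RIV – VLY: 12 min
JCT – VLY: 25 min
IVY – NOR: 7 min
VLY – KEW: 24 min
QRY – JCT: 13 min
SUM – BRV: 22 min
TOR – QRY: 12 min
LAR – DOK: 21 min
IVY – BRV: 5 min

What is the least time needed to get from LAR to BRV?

20 min

Enumerating some paths:
LAR–RIV–JCT–DOK–IVY–BRV: 4+17+5+2+5 = 33
LAR–KEW–IVY–BRV: 10+5+5 = 20
LAR–DOK–IVY–BRV: 21+2+5 = 28
LAR–RIV–VLY–DOK–IVY–BRV: 4+12+3+2+5 = 26
Cheapest is LAR–KEW–IVY–BRV at 20 min.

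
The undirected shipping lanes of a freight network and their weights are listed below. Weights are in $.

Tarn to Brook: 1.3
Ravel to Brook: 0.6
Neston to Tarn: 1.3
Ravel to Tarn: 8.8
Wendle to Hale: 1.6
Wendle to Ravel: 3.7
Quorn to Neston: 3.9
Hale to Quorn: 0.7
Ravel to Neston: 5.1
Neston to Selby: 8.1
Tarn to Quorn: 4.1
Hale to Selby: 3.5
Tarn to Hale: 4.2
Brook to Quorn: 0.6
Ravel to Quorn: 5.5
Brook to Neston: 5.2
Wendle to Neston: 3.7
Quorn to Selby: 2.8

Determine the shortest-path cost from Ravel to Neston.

$3.2

Compare a few routes:
Ravel → Brook → Quorn → Neston: 0.6+0.6+3.9 = 5.1
Ravel → Brook → Tarn → Neston: 0.6+1.3+1.3 = 3.2
Ravel → Neston: 5.1 = 5.1
The minimum is $3.2 via Ravel → Brook → Tarn → Neston.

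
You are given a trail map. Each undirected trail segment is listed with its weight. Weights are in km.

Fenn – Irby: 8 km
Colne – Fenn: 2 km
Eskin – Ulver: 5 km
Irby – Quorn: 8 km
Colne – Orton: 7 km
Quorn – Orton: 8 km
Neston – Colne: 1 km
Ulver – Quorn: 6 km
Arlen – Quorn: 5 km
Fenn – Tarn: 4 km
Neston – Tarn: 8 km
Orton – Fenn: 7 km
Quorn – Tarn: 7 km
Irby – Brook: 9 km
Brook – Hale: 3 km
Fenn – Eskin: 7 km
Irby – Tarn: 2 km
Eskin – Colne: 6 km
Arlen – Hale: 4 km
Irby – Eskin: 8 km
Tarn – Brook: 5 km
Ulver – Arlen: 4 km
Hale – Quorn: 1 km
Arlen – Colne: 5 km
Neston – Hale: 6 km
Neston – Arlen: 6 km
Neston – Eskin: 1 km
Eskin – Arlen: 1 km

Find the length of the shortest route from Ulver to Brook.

10 km

Candidate routes:
Ulver → Arlen → Hale → Brook: 4+4+3 = 11
Ulver → Quorn → Hale → Brook: 6+1+3 = 10
The minimum is 10 km via Ulver → Quorn → Hale → Brook.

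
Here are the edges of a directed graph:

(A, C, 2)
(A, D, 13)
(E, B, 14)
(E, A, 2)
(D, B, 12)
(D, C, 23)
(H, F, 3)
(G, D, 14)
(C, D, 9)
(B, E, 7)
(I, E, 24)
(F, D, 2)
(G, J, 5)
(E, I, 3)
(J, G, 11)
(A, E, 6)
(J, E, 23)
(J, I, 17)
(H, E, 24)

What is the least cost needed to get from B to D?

20

Settle nodes by increasing distance from B:
B: 0
E: 7  (via B)
A: 9  (via E)
I: 10  (via E)
C: 11  (via A)
D: 20  (via C)
Shortest route: B → E → A → C → D = 20.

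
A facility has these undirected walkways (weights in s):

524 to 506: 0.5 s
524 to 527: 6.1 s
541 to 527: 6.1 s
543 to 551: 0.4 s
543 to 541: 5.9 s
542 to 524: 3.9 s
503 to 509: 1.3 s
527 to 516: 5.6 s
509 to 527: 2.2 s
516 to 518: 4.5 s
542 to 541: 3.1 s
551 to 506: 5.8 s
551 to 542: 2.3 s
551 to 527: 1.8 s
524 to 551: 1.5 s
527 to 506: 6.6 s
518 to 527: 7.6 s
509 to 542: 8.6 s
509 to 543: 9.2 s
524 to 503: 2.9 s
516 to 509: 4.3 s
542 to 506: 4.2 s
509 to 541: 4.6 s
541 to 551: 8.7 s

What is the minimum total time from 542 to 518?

11.7 s

Candidate routes:
542 → 551 → 527 → 516 → 518: 2.3+1.8+5.6+4.5 = 14.2
542 → 551 → 527 → 518: 2.3+1.8+7.6 = 11.7
Cheapest is 542 → 551 → 527 → 518 at 11.7 s.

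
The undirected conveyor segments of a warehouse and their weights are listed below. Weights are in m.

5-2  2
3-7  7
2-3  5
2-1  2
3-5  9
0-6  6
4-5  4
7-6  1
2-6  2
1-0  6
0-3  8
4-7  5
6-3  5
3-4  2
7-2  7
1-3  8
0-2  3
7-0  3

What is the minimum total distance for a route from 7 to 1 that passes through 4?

Best 7 to 4: 7–4 costing 5
Shortest 4→1: 4–5–2–1 = 8
Total via 4: 5 + 8 = 13 m.

13 m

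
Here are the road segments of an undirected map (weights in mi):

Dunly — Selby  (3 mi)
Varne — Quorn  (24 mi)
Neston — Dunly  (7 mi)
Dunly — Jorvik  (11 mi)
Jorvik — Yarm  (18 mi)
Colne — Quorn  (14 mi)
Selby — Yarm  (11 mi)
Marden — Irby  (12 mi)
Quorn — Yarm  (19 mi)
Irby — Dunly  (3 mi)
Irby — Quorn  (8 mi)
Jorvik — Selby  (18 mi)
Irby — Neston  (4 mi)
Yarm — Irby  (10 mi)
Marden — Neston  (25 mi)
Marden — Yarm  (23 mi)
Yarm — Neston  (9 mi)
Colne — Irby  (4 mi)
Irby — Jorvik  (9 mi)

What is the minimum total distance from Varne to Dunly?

Compare a few routes:
Varne - Quorn - Colne - Irby - Dunly: 24+14+4+3 = 45
Varne - Quorn - Irby - Neston - Dunly: 24+8+4+7 = 43
Varne - Quorn - Irby - Dunly: 24+8+3 = 35
Cheapest is Varne - Quorn - Irby - Dunly at 35 mi.

35 mi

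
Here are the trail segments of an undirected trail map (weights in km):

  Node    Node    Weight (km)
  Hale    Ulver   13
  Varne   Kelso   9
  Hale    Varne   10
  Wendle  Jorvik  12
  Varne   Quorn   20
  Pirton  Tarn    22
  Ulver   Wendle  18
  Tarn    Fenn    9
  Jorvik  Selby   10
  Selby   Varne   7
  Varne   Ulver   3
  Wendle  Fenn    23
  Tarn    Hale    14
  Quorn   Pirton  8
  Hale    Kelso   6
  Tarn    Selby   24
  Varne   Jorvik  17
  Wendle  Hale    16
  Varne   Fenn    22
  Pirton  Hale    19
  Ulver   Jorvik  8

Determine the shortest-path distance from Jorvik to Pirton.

39 km

Candidate routes:
Jorvik - Ulver - Varne - Kelso - Hale - Pirton: 8+3+9+6+19 = 45
Jorvik - Ulver - Varne - Hale - Pirton: 8+3+10+19 = 40
Jorvik - Ulver - Varne - Quorn - Pirton: 8+3+20+8 = 39
Jorvik - Ulver - Hale - Pirton: 8+13+19 = 40
Cheapest is Jorvik - Ulver - Varne - Quorn - Pirton at 39 km.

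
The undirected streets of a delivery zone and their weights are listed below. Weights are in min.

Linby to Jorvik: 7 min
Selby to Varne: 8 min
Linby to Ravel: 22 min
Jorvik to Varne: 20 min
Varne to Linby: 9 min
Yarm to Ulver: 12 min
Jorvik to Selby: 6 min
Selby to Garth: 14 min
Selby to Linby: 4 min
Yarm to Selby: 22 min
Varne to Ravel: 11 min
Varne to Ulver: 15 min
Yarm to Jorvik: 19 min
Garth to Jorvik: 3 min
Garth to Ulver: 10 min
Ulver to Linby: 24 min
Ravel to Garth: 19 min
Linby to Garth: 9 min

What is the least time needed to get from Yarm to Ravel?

38 min

Settle nodes by increasing distance from Yarm:
Yarm: 0
Ulver: 12  (via Yarm)
Jorvik: 19  (via Yarm)
Selby: 22  (via Yarm)
Garth: 22  (via Ulver)
Linby: 26  (via Jorvik)
Varne: 27  (via Ulver)
Ravel: 38  (via Varne)
Shortest route: Yarm → Ulver → Varne → Ravel = 38 min.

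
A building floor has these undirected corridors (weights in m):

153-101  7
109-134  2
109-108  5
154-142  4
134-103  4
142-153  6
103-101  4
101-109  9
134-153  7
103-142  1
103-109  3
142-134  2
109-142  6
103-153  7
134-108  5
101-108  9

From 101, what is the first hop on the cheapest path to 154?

Enumerating some paths:
101–103–134–142–154: 4+4+2+4 = 14
101–103–142–154: 4+1+4 = 9
Cheapest is 101–103–142–154 at 9 m.
So from 101 the first move is to 103.

103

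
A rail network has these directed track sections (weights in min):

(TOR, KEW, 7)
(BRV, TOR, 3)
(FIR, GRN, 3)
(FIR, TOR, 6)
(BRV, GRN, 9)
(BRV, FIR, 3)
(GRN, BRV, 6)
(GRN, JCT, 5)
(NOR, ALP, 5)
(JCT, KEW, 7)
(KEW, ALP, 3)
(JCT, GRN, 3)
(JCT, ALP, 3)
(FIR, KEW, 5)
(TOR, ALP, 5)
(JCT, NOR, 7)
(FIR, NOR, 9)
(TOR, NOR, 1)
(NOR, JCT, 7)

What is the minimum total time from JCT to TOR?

Shortest distances from JCT:
JCT: 0
ALP: 3  (via JCT)
GRN: 3  (via JCT)
KEW: 7  (via JCT)
NOR: 7  (via JCT)
BRV: 9  (via GRN)
TOR: 12  (via BRV)
Shortest route: JCT–GRN–BRV–TOR = 12 min.

12 min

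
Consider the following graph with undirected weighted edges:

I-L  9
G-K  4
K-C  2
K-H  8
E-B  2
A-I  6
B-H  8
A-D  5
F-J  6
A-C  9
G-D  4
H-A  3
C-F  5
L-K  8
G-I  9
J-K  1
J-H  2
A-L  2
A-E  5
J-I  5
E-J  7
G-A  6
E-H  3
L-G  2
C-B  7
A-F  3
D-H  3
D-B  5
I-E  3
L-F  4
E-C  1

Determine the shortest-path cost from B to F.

Shortest distances from B:
B: 0
E: 2  (via B)
C: 3  (via E)
D: 5  (via B)
H: 5  (via E)
I: 5  (via E)
K: 5  (via C)
J: 6  (via K)
A: 7  (via E)
F: 8  (via C)
Shortest route: B–E–C–F = 8.

8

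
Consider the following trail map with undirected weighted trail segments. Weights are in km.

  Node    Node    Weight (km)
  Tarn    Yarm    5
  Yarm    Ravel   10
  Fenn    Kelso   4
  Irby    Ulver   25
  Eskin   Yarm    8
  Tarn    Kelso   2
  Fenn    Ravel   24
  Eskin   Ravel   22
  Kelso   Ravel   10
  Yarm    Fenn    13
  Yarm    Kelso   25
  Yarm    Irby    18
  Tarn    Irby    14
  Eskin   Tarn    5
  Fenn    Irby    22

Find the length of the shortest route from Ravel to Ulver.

Shortest distances from Ravel:
Ravel: 0
Yarm: 10  (via Ravel)
Kelso: 10  (via Ravel)
Tarn: 12  (via Kelso)
Fenn: 14  (via Kelso)
Eskin: 17  (via Tarn)
Irby: 26  (via Tarn)
Ulver: 51  (via Irby)
Shortest route: Ravel → Kelso → Tarn → Irby → Ulver = 51 km.

51 km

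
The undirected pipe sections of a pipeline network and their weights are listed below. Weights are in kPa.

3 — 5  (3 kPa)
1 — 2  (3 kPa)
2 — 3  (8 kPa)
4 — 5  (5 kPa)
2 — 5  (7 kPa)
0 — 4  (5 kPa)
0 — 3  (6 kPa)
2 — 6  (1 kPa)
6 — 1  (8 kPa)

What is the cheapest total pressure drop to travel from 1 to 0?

17 kPa

Shortest distances from 1:
1: 0
2: 3  (via 1)
6: 4  (via 2)
5: 10  (via 2)
3: 11  (via 2)
4: 15  (via 5)
0: 17  (via 3)
Shortest route: 1 → 2 → 3 → 0 = 17 kPa.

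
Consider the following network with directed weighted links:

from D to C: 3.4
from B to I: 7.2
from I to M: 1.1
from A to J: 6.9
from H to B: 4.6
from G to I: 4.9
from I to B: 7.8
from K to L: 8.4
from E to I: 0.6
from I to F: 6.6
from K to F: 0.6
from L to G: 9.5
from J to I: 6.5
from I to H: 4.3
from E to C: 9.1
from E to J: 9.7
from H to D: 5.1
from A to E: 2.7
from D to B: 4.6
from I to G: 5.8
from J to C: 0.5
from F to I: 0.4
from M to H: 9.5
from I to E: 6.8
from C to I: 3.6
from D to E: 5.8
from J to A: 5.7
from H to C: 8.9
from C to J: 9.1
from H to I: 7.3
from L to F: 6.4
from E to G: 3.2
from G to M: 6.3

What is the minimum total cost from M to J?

Shortest distances from M:
M: 0
H: 9.5  (via M)
B: 14.1  (via H)
D: 14.6  (via H)
I: 16.8  (via H)
C: 18  (via D)
E: 20.4  (via D)
G: 22.6  (via I)
F: 23.4  (via I)
J: 27.1  (via C)
Shortest route: M → H → D → C → J = 27.1.

27.1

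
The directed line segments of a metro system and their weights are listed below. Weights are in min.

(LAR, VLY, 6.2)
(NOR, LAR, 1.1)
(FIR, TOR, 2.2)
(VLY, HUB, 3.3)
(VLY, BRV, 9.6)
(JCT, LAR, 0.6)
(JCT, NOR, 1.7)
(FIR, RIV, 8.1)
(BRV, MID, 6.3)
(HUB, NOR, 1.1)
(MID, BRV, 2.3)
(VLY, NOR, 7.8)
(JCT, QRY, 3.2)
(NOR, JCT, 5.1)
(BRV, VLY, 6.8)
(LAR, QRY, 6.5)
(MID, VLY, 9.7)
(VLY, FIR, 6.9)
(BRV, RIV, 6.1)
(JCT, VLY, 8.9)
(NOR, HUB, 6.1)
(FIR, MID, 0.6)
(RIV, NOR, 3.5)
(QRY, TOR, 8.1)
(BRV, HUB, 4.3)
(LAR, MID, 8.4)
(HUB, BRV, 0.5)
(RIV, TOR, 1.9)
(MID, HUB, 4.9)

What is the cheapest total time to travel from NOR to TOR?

Running Dijkstra from NOR:
NOR: 0
LAR: 1.1  (via NOR)
JCT: 5.1  (via NOR)
HUB: 6.1  (via NOR)
BRV: 6.6  (via HUB)
VLY: 7.3  (via LAR)
QRY: 7.6  (via LAR)
MID: 9.5  (via LAR)
RIV: 12.7  (via BRV)
FIR: 14.2  (via VLY)
TOR: 14.6  (via RIV)
Shortest route: NOR–HUB–BRV–RIV–TOR = 14.6 min.

14.6 min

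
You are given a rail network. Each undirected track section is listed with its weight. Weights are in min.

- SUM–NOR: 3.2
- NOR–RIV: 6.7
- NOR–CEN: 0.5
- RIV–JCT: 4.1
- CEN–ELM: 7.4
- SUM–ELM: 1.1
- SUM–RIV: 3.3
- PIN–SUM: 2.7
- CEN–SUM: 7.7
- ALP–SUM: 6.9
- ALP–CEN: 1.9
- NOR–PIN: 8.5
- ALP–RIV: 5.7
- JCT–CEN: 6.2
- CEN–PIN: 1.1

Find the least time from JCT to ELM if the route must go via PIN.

11.1 min

Shortest JCT→PIN: JCT–CEN–PIN = 7.3
Shortest PIN→ELM: PIN–SUM–ELM = 3.8
Total via PIN: 7.3 + 3.8 = 11.1 min.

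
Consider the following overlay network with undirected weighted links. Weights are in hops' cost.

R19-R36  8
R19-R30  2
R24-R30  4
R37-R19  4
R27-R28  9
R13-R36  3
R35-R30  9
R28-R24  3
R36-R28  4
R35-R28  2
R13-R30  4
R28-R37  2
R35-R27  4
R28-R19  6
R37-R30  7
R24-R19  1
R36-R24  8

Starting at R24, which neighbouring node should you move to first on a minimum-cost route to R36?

Compare a few routes:
R24 - R36: 8 = 8
R24 - R28 - R36: 3+4 = 7
R24 - R19 - R36: 1+8 = 9
R24 - R19 - R30 - R13 - R36: 1+2+4+3 = 10
The minimum is 7 hops' cost via R24 - R28 - R36.
So from R24 the first move is to R28.

R28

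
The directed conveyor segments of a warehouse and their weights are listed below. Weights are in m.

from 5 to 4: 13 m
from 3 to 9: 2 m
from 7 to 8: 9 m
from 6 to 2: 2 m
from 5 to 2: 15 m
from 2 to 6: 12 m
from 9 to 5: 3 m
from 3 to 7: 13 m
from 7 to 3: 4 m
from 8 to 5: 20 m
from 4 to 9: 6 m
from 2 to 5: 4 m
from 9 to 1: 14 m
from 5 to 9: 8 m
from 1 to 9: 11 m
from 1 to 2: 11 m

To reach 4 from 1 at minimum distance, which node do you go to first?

Enumerating some paths:
1 - 2 - 5 - 4: 11+4+13 = 28
1 - 9 - 5 - 4: 11+3+13 = 27
Cheapest is 1 - 9 - 5 - 4 at 27 m.
So from 1 the first move is to 9.

9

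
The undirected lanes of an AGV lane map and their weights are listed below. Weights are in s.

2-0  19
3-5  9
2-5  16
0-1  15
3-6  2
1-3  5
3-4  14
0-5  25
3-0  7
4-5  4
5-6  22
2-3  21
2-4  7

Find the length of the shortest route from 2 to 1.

Settle nodes by increasing distance from 2:
2: 0
4: 7  (via 2)
5: 11  (via 4)
0: 19  (via 2)
3: 20  (via 5)
6: 22  (via 3)
1: 25  (via 3)
Shortest route: 2–4–5–3–1 = 25 s.

25 s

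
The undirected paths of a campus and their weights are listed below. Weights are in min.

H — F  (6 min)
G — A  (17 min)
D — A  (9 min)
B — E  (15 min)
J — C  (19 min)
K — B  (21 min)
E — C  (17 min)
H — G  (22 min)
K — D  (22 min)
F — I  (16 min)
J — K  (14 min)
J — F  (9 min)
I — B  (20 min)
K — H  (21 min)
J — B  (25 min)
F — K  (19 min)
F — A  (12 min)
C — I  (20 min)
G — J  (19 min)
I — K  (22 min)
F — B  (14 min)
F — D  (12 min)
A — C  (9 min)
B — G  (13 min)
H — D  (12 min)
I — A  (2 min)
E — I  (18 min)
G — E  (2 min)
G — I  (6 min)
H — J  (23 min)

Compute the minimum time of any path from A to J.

21 min

Compare a few routes:
A–I–F–J: 2+16+9 = 27
A–F–J: 12+9 = 21
Cheapest is A–F–J at 21 min.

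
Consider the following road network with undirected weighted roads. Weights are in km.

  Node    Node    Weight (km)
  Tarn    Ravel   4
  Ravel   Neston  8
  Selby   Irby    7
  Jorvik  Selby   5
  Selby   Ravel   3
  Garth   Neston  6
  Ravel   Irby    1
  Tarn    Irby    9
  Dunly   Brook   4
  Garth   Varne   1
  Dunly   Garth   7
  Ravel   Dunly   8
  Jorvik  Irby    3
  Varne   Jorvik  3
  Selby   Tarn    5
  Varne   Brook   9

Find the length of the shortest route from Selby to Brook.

Candidate routes:
Selby–Irby–Ravel–Dunly–Brook: 7+1+8+4 = 20
Selby–Ravel–Irby–Jorvik–Varne–Brook: 3+1+3+3+9 = 19
Selby–Ravel–Dunly–Brook: 3+8+4 = 15
Selby–Jorvik–Varne–Brook: 5+3+9 = 17
The minimum is 15 km via Selby–Ravel–Dunly–Brook.

15 km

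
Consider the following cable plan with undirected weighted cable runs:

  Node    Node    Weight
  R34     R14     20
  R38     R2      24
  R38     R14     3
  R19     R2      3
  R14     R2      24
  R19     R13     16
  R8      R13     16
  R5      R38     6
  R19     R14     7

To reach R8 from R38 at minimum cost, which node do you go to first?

Compare a few routes:
R38 - R2 - R14 - R19 - R13 - R8: 24+24+7+16+16 = 87
R38 - R14 - R19 - R13 - R8: 3+7+16+16 = 42
R38 - R14 - R2 - R19 - R13 - R8: 3+24+3+16+16 = 62
R38 - R2 - R19 - R13 - R8: 24+3+16+16 = 59
Cheapest is R38 - R14 - R19 - R13 - R8 at 42.
So from R38 the first move is to R14.

R14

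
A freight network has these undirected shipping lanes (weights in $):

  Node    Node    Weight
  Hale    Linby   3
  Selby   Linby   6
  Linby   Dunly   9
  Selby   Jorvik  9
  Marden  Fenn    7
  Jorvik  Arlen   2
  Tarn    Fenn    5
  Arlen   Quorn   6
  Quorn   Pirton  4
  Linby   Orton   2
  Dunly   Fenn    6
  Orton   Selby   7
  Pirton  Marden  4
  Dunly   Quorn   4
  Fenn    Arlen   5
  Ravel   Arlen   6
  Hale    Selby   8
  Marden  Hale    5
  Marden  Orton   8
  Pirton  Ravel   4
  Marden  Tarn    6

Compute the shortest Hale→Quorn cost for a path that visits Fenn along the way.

$22

Shortest Hale→Fenn: Hale → Marden → Fenn = 12
Shortest Fenn→Quorn: Fenn → Dunly → Quorn = 10
Total via Fenn: 12 + 10 = $22.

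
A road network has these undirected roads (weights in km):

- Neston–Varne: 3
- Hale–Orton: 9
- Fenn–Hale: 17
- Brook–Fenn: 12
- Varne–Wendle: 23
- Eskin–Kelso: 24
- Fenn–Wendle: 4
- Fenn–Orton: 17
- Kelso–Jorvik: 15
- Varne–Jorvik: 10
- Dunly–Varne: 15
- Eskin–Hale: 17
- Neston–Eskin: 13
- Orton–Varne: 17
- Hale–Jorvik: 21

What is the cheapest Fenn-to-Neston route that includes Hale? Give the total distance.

46 km

Best Fenn to Hale: Fenn → Hale costing 17
Shortest Hale→Neston: Hale → Orton → Varne → Neston = 29
Total via Hale: 17 + 29 = 46 km.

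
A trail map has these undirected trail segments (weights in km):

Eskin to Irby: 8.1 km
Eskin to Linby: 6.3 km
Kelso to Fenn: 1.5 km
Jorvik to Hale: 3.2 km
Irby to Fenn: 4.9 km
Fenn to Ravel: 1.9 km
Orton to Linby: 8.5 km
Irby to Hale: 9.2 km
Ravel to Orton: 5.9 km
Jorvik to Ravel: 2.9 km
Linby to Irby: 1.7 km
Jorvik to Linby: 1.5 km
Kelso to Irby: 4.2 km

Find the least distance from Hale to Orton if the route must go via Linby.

Best Hale to Linby: Hale → Jorvik → Linby costing 4.7
Best Linby to Orton: Linby → Orton costing 8.5
Total via Linby: 4.7 + 8.5 = 13.2 km.

13.2 km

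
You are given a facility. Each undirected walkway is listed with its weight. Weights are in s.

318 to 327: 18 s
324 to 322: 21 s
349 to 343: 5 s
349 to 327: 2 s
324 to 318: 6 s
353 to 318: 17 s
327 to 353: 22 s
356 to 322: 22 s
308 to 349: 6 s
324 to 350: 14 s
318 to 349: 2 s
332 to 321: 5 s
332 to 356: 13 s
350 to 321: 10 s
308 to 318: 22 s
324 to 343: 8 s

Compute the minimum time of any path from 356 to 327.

52 s

Enumerating some paths:
356 - 332 - 321 - 350 - 324 - 318 - 349 - 327: 13+5+10+14+6+2+2 = 52
356 - 332 - 321 - 350 - 324 - 343 - 349 - 327: 13+5+10+14+8+5+2 = 57
356 - 322 - 324 - 318 - 349 - 327: 22+21+6+2+2 = 53
Cheapest is 356 - 332 - 321 - 350 - 324 - 318 - 349 - 327 at 52 s.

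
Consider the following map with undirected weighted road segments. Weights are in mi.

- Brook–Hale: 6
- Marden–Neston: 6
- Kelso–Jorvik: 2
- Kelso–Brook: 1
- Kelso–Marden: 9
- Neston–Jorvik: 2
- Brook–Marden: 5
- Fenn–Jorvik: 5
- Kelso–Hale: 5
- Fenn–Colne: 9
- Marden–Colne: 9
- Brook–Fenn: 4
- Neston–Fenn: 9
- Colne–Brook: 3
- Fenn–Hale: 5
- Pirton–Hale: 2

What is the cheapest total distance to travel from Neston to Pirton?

Shortest distances from Neston:
Neston: 0
Jorvik: 2  (via Neston)
Kelso: 4  (via Jorvik)
Brook: 5  (via Kelso)
Marden: 6  (via Neston)
Fenn: 7  (via Jorvik)
Colne: 8  (via Brook)
Hale: 9  (via Kelso)
Pirton: 11  (via Hale)
Shortest route: Neston → Jorvik → Kelso → Hale → Pirton = 11 mi.

11 mi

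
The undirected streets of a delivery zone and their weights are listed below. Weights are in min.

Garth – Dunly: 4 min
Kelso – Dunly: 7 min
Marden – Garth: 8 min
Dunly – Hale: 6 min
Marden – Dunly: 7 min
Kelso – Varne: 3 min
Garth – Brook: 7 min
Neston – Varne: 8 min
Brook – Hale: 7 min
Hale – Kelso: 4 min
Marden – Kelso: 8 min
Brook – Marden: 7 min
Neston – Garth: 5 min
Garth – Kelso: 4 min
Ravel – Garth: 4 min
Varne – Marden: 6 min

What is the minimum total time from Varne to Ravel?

11 min

Shortest distances from Varne:
Varne: 0
Kelso: 3  (via Varne)
Marden: 6  (via Varne)
Garth: 7  (via Kelso)
Hale: 7  (via Kelso)
Neston: 8  (via Varne)
Dunly: 10  (via Kelso)
Ravel: 11  (via Garth)
Shortest route: Varne → Kelso → Garth → Ravel = 11 min.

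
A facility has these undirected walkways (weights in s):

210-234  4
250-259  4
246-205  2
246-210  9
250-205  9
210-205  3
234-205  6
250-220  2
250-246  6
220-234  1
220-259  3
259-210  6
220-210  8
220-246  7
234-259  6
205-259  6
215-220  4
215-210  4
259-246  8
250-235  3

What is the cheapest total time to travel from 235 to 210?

10 s

Settle nodes by increasing distance from 235:
235: 0
250: 3  (via 235)
220: 5  (via 250)
234: 6  (via 220)
259: 7  (via 250)
246: 9  (via 250)
215: 9  (via 220)
210: 10  (via 234)
Shortest route: 235 → 250 → 220 → 234 → 210 = 10 s.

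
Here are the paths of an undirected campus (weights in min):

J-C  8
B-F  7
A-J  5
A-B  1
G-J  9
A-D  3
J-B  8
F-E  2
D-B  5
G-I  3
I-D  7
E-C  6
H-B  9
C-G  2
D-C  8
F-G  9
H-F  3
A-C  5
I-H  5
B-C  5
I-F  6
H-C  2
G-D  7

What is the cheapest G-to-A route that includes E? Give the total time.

Shortest G→E: G → C → E = 8
Best E to A: E → F → B → A costing 10
Total via E: 8 + 10 = 18 min.

18 min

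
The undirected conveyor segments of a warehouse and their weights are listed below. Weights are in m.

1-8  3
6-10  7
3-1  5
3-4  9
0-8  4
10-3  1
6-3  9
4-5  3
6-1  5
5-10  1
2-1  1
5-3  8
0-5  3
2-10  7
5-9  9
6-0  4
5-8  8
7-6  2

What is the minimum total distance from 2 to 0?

8 m

Shortest distances from 2:
2: 0
1: 1  (via 2)
8: 4  (via 1)
3: 6  (via 1)
6: 6  (via 1)
10: 7  (via 2)
0: 8  (via 8)
Shortest route: 2 → 1 → 8 → 0 = 8 m.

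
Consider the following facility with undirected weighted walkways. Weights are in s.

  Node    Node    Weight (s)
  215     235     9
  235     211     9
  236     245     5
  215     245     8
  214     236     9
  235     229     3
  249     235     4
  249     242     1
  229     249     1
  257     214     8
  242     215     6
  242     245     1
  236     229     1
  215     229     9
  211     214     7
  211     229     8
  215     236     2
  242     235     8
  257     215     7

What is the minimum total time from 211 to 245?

Compare a few routes:
211 → 229 → 249 → 242 → 245: 8+1+1+1 = 11
211 → 229 → 236 → 245: 8+1+5 = 14
211 → 235 → 229 → 249 → 242 → 245: 9+3+1+1+1 = 15
211 → 235 → 249 → 242 → 245: 9+4+1+1 = 15
Cheapest is 211 → 229 → 249 → 242 → 245 at 11 s.

11 s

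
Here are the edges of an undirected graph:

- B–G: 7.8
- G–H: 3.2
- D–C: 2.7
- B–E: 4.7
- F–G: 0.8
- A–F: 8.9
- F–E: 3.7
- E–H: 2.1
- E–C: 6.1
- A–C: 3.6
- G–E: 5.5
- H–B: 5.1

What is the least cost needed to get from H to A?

11.8

Settle nodes by increasing distance from H:
H: 0
E: 2.1  (via H)
G: 3.2  (via H)
F: 4  (via G)
B: 5.1  (via H)
C: 8.2  (via E)
D: 10.9  (via C)
A: 11.8  (via C)
Shortest route: H → E → C → A = 11.8.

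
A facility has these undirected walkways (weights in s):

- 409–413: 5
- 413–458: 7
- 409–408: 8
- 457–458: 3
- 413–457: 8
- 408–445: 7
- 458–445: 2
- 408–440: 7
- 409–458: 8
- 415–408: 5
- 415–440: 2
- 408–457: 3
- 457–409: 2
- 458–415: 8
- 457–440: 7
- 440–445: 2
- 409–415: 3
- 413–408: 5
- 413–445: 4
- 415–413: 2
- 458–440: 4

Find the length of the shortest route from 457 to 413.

7 s

Shortest distances from 457:
457: 0
409: 2  (via 457)
408: 3  (via 457)
458: 3  (via 457)
415: 5  (via 409)
445: 5  (via 458)
413: 7  (via 409)
Shortest route: 457–409–413 = 7 s.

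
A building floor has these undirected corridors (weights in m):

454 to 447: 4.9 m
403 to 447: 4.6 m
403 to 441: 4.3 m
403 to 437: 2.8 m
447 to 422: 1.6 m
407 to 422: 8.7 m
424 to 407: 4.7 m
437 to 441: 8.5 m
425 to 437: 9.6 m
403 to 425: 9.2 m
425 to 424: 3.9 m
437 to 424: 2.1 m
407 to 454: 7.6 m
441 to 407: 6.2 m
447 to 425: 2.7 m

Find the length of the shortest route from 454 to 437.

12.3 m

Settle nodes by increasing distance from 454:
454: 0
447: 4.9  (via 454)
422: 6.5  (via 447)
407: 7.6  (via 454)
425: 7.6  (via 447)
403: 9.5  (via 447)
424: 11.5  (via 425)
437: 12.3  (via 403)
Shortest route: 454–447–403–437 = 12.3 m.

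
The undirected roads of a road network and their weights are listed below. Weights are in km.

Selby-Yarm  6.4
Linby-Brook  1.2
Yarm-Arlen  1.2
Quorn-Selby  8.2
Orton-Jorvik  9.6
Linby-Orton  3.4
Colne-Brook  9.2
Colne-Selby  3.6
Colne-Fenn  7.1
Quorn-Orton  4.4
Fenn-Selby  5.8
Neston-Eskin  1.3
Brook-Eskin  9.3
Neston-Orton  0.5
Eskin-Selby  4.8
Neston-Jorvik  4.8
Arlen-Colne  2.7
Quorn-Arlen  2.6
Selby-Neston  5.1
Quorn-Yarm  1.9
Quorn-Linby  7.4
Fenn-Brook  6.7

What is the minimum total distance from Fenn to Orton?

Shortest distances from Fenn:
Fenn: 0
Selby: 5.8  (via Fenn)
Brook: 6.7  (via Fenn)
Colne: 7.1  (via Fenn)
Linby: 7.9  (via Brook)
Arlen: 9.8  (via Colne)
Eskin: 10.6  (via Selby)
Neston: 10.9  (via Selby)
Yarm: 11  (via Arlen)
Orton: 11.3  (via Linby)
Shortest route: Fenn → Brook → Linby → Orton = 11.3 km.

11.3 km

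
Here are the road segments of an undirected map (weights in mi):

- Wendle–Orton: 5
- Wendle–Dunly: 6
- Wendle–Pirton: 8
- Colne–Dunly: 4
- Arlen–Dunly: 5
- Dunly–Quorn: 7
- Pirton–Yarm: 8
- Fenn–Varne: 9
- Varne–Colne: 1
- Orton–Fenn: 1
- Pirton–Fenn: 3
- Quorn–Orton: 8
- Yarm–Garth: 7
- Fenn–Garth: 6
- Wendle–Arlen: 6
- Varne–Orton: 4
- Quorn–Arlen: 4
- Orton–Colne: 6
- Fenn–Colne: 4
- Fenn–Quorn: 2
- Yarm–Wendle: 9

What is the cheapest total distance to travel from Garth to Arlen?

12 mi

Running Dijkstra from Garth:
Garth: 0
Fenn: 6  (via Garth)
Yarm: 7  (via Garth)
Orton: 7  (via Fenn)
Quorn: 8  (via Fenn)
Pirton: 9  (via Fenn)
Colne: 10  (via Fenn)
Varne: 11  (via Orton)
Arlen: 12  (via Quorn)
Shortest route: Garth–Fenn–Quorn–Arlen = 12 mi.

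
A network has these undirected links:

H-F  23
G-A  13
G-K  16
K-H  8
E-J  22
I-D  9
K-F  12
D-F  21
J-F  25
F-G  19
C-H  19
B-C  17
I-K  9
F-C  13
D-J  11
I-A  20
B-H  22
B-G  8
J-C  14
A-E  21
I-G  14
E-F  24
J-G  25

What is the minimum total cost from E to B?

42

Running Dijkstra from E:
E: 0
A: 21  (via E)
J: 22  (via E)
F: 24  (via E)
D: 33  (via J)
G: 34  (via A)
C: 36  (via J)
K: 36  (via F)
I: 41  (via A)
B: 42  (via G)
Shortest route: E → A → G → B = 42.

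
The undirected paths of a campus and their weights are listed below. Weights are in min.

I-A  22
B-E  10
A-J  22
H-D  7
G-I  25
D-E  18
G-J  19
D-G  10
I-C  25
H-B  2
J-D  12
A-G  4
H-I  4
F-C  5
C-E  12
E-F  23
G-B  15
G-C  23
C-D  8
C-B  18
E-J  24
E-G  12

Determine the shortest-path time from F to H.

20 min

Candidate routes:
F - C - B - H: 5+18+2 = 25
F - C - E - B - H: 5+12+10+2 = 29
F - C - D - H: 5+8+7 = 20
The minimum is 20 min via F - C - D - H.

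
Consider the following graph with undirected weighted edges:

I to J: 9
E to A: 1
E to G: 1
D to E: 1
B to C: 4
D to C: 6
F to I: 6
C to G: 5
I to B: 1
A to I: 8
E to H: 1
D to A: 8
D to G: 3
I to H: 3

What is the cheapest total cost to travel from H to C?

Shortest distances from H:
H: 0
E: 1  (via H)
A: 2  (via E)
D: 2  (via E)
G: 2  (via E)
I: 3  (via H)
B: 4  (via I)
C: 7  (via G)
Shortest route: H → E → G → C = 7.

7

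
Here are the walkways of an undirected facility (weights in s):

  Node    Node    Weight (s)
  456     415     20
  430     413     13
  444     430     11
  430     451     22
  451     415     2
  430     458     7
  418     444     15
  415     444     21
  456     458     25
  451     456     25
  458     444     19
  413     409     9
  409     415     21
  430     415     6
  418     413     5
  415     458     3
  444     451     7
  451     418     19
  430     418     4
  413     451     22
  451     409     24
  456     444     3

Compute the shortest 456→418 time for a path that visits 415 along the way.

Shortest 456→415: 456 → 444 → 451 → 415 = 12
Shortest 415→418: 415 → 430 → 418 = 10
Total via 415: 12 + 10 = 22 s.

22 s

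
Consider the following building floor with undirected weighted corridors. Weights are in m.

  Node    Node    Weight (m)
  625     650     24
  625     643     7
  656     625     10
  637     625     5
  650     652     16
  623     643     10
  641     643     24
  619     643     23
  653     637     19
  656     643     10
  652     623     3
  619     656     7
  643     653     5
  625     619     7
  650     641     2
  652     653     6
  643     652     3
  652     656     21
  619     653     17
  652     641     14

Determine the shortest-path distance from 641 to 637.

29 m

Shortest distances from 641:
641: 0
650: 2  (via 641)
652: 14  (via 641)
623: 17  (via 652)
643: 17  (via 652)
653: 20  (via 652)
625: 24  (via 643)
656: 27  (via 643)
637: 29  (via 625)
Shortest route: 641–652–643–625–637 = 29 m.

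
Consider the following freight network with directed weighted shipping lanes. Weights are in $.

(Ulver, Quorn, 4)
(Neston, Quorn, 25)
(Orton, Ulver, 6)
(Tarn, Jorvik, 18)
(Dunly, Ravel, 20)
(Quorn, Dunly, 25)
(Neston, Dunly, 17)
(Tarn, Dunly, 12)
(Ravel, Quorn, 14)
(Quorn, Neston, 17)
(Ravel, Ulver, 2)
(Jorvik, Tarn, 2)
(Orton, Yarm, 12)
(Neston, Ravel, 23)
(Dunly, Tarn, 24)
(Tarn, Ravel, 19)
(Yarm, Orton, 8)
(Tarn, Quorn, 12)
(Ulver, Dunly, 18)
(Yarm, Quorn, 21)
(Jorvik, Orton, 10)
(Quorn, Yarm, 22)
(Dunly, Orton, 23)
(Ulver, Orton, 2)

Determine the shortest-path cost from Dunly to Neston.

$43

Shortest distances from Dunly:
Dunly: 0
Ravel: 20  (via Dunly)
Ulver: 22  (via Ravel)
Orton: 23  (via Dunly)
Tarn: 24  (via Dunly)
Quorn: 26  (via Ulver)
Yarm: 35  (via Orton)
Jorvik: 42  (via Tarn)
Neston: 43  (via Quorn)
Shortest route: Dunly–Ravel–Ulver–Quorn–Neston = $43.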